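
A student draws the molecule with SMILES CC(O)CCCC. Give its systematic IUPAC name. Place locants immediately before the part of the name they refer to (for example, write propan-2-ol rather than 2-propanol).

Counting along the main chain through the –OH group gives 6 carbons: the parent is hexane.
The principal characteristic group is an alcohol (–OH), named with the suffix -ol.
Choose the numbering such that numbering from this end puts the hydroxyl group at C-2 rather than C-5.
This places the hydroxyl at C-2.
The name is hexan-2-ol.

hexan-2-ol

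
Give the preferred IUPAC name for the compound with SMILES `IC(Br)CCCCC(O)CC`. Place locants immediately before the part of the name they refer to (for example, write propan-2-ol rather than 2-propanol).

8-bromo-8-iodooctan-3-ol

Counting along the main chain through the –OH group gives 8 carbons: the parent is octane.
The principal characteristic group is an alcohol (–OH), named with the suffix -ol.
The numbering direction is chosen so that numbering from this end puts the hydroxyl group at C-3 rather than C-6.
That gives the hydroxyl at C-3; a bromo group at C-8; an iodo group at C-8.
Substituent prefixes are cited in alphabetical order (multiplying prefixes like di-/tri- are ignored for ordering).
Putting it together: 8-bromo-8-iodooctan-3-ol.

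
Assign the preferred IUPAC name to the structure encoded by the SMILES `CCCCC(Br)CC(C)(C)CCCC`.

The parent chain contains 11 carbons (undecane).
Choose the numbering such that the substituent locant set {5,5,7} is lower than {5,7,7} at the first point of difference.
That gives a bromo group at C-7; two methyl groups at C-5.
Substituent prefixes are cited in alphabetical order (multiplying prefixes like di-/tri- are ignored for ordering).
Assembling the pieces gives 7-bromo-5,5-dimethylundecane.

7-bromo-5,5-dimethylundecane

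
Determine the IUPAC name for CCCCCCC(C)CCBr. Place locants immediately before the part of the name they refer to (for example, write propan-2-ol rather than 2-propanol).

The parent chain contains 9 carbons (nonane).
Number the chain so that the substituent locant set {1,3} is lower than {7,9} at the first point of difference.
That gives a bromo group at C-1; a methyl group at C-3.
Substituent prefixes are cited in alphabetical order (multiplying prefixes like di-/tri- are ignored for ordering).
The name is 1-bromo-3-methylnonane.

1-bromo-3-methylnonane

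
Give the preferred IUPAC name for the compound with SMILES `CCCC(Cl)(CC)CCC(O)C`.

The longest chain bearing the –OH group is 8 carbons long (octane).
The principal characteristic group is an alcohol (–OH), named with the suffix -ol.
Choose the numbering such that numbering from this end puts the hydroxyl group at C-2 rather than C-7.
With this numbering: the hydroxyl at C-2; a chloro group at C-5; an ethyl group at C-5.
The substituents are ordered alphabetically, ignoring any di-/tri- multipliers.
Assembling the pieces gives 5-chloro-5-ethyloctan-2-ol.

5-chloro-5-ethyloctan-2-ol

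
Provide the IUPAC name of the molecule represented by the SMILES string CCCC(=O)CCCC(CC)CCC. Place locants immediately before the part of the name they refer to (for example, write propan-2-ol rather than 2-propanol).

8-ethylundecan-4-one

Counting along the main chain through the carbonyl gives 11 carbons: the parent is undecane.
The highest-priority functional group is a ketone (C=O on an internal carbon), so the name ends in -one.
Number the chain so that numbering from this end puts the carbonyl group at C-4 rather than C-8.
With this numbering: the carbonyl at C-4; an ethyl group at C-8.
Assembling the pieces gives 8-ethylundecan-4-one.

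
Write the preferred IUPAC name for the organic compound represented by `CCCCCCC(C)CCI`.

The longest carbon chain is 9 atoms: the parent is nonane.
Choose the numbering such that the substituent locant set {1,3} is lower than {7,9} at the first point of difference.
With this numbering: an iodo group at C-1; a methyl group at C-3.
Prefixes are listed alphabetically: iodo, methyl.
Putting it together: 1-iodo-3-methylnonane.

1-iodo-3-methylnonane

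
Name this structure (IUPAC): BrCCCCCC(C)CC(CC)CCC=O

The longest chain bearing the –CHO group is 11 carbons long (undecane).
The highest-priority functional group is an aldehyde (terminal –CHO), so the name ends in -al.
Choose the numbering such that the aldehyde carbon is C-1 by definition.
This places a bromo group at C-11; an ethyl group at C-4; a methyl group at C-6.
The substituents are ordered alphabetically, ignoring any di-/tri- multipliers.
Putting it together: 11-bromo-4-ethyl-6-methylundecanal.

11-bromo-4-ethyl-6-methylundecanal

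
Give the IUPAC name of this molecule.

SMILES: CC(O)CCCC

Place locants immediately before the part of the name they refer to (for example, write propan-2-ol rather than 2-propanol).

The longest carbon chain that includes the –OH group has 6 carbons, so the parent hydride is hexane.
An alcohol (–OH) is the principal characteristic group, giving the suffix -ol.
Number the chain so that numbering from this end puts the hydroxyl group at C-2 rather than C-5.
With this numbering: the hydroxyl at C-2.
The name is hexan-2-ol.

hexan-2-ol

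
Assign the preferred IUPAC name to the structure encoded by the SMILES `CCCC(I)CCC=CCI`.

Counting along the main chain through the multiple bond gives 9 carbons: the parent is nonane.
A C=C double bond in the chain gives the infix -ene-.
The numbering direction is chosen so that numbering from this end puts the double bond at C-2 rather than C-7.
That gives the double bond between C-2 and C-3; iodo groups at C-1 and C-6.
Assembling the pieces gives 1,6-diiodonon-2-ene.

1,6-diiodonon-2-ene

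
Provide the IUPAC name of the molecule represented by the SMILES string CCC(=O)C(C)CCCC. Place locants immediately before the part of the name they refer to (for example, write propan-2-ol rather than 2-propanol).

The longest carbon chain that includes the carbonyl has 8 carbons, so the parent hydride is octane.
The highest-priority functional group is a ketone (C=O on an internal carbon), so the name ends in -one.
Number the chain so that numbering from this end puts the carbonyl group at C-3 rather than C-6.
That gives the carbonyl at C-3; a methyl group at C-4.
Assembling the pieces gives 4-methyloctan-3-one.

4-methyloctan-3-one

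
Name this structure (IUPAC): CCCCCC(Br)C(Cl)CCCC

6-bromo-5-chloroundecane

The longest continuous carbon chain has 11 atoms, so the parent hydride is undecane.
Number the chain so that the substituent locant set {5,6} is lower than {6,7} at the first point of difference.
That gives a bromo group at C-6; a chloro group at C-5.
Substituent prefixes are cited in alphabetical order (multiplying prefixes like di-/tri- are ignored for ordering).
Assembling the pieces gives 6-bromo-5-chloroundecane.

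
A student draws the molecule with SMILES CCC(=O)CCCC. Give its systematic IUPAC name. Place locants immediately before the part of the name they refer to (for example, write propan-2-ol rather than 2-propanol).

The longest chain bearing the carbonyl is 7 carbons long (heptane).
The highest-priority functional group is a ketone (C=O on an internal carbon), so the name ends in -one.
The numbering direction is chosen so that numbering from this end puts the carbonyl group at C-3 rather than C-5.
This places the carbonyl at C-3.
The name is heptan-3-one.

heptan-3-one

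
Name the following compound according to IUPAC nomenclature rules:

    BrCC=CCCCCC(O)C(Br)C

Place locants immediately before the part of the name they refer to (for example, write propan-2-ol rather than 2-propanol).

Counting along the main chain through the –OH group and the multiple bond gives 10 carbons: the parent is decane.
The principal characteristic group is an alcohol (–OH), named with the suffix -ol.
There is one C=C double bond, indicated by the ending -ene.
The numbering direction is chosen so that numbering from this end puts the hydroxyl group at C-3 rather than C-8.
That gives the hydroxyl at C-3; the double bond between C-8 and C-9; bromo groups at C-2 and C-10.
Assembling the pieces gives 2,10-dibromodec-8-en-3-ol.

2,10-dibromodec-8-en-3-ol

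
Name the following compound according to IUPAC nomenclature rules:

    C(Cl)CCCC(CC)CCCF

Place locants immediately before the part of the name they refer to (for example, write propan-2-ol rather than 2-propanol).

8-chloro-4-ethyl-1-fluorooctane

The longest carbon chain is 8 atoms: the parent is octane.
Choose the numbering such that the substituent locant set {1,4,8} is lower than {1,5,8} at the first point of difference.
That gives a chloro group at C-8; an ethyl group at C-4; a fluoro group at C-1.
Prefixes are listed alphabetically: chloro, ethyl, fluoro.
Putting it together: 8-chloro-4-ethyl-1-fluorooctane.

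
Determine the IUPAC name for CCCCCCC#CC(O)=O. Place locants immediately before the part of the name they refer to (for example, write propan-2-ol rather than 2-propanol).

Counting along the main chain through the –COOH group and the multiple bond gives 9 carbons: the parent is nonane.
The highest-priority functional group is a carboxylic acid (terminal –COOH), so the name ends in -oic acid.
The chain contains a C≡C triple bond, so the unsaturation ending is -yne.
The numbering direction is chosen so that the carboxylic acid carbon is C-1 by definition.
That gives the triple bond between C-2 and C-3.
The name is non-2-ynoic acid.

non-2-ynoic acid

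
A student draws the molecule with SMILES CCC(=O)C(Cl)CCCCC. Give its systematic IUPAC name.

4-chlorononan-3-one

The longest chain bearing the carbonyl is 9 carbons long (nonane).
A ketone (C=O on an internal carbon) is the principal characteristic group, giving the suffix -one.
Choose the numbering such that numbering from this end puts the carbonyl group at C-3 rather than C-7.
This places the carbonyl at C-3; a chloro group at C-4.
Assembling the pieces gives 4-chlorononan-3-one.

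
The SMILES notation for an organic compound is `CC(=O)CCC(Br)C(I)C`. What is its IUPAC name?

5-bromo-6-iodoheptan-2-one

Counting along the main chain through the carbonyl gives 7 carbons: the parent is heptane.
A ketone (C=O on an internal carbon) is the principal characteristic group, giving the suffix -one.
The numbering direction is chosen so that numbering from this end puts the carbonyl group at C-2 rather than C-6.
This places the carbonyl at C-2; a bromo group at C-5; an iodo group at C-6.
Substituent prefixes are cited in alphabetical order (multiplying prefixes like di-/tri- are ignored for ordering).
Assembling the pieces gives 5-bromo-6-iodoheptan-2-one.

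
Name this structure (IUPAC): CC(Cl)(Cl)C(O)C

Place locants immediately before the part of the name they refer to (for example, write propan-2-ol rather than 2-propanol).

The longest carbon chain that includes the –OH group has 4 carbons, so the parent hydride is butane.
The principal characteristic group is an alcohol (–OH), named with the suffix -ol.
The numbering direction is chosen so that numbering from this end puts the hydroxyl group at C-2 rather than C-3.
With this numbering: the hydroxyl at C-2; two chloro groups at C-3.
The name is 3,3-dichlorobutan-2-ol.

3,3-dichlorobutan-2-ol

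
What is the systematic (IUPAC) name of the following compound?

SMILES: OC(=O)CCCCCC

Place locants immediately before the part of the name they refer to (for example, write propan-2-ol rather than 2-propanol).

Counting along the main chain through the –COOH group gives 7 carbons: the parent is heptane.
The principal characteristic group is a carboxylic acid (terminal –COOH), named with the suffix -oic acid.
Choose the numbering such that the carboxylic acid carbon is C-1 by definition.
Assembling the pieces gives heptanoic acid.

heptanoic acid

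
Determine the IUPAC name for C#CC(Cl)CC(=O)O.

3-chloropent-4-ynoic acid

The longest carbon chain that includes the –COOH group and the multiple bond has 5 carbons, so the parent hydride is pentane.
The highest-priority functional group is a carboxylic acid (terminal –COOH), so the name ends in -oic acid.
A C≡C triple bond in the chain gives the infix -yne-.
Number the chain so that the carboxylic acid carbon is C-1 by definition.
This places the triple bond between C-4 and C-5; a chloro group at C-3.
Putting it together: 3-chloropent-4-ynoic acid.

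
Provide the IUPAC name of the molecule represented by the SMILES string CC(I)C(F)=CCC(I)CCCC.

3-fluoro-2,6-diiododec-3-ene

The longest chain bearing the multiple bond is 10 carbons long (decane).
There is one C=C double bond, indicated by the ending -ene.
Choose the numbering such that numbering from this end puts the double bond at C-3 rather than C-7.
That gives the double bond between C-3 and C-4; a fluoro group at C-3; iodo groups at C-2 and C-6.
Prefixes are listed alphabetically: fluoro, iodo.
Assembling the pieces gives 3-fluoro-2,6-diiododec-3-ene.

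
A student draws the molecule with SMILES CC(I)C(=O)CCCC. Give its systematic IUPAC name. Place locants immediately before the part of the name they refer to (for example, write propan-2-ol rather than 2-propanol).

The longest chain bearing the carbonyl is 7 carbons long (heptane).
A ketone (C=O on an internal carbon) is the principal characteristic group, giving the suffix -one.
Number the chain so that numbering from this end puts the carbonyl group at C-3 rather than C-5.
This places the carbonyl at C-3; an iodo group at C-2.
Putting it together: 2-iodoheptan-3-one.

2-iodoheptan-3-one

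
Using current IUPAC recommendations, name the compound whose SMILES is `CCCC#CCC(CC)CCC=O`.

Counting along the main chain through the –CHO group and the multiple bond gives 10 carbons: the parent is decane.
An aldehyde (terminal –CHO) is the principal characteristic group, giving the suffix -al.
The chain contains a C≡C triple bond, so the unsaturation ending is -yne.
Number the chain so that the aldehyde carbon is C-1 by definition.
That gives the triple bond between C-6 and C-7; an ethyl group at C-4.
The name is 4-ethyldec-6-ynal.

4-ethyldec-6-ynal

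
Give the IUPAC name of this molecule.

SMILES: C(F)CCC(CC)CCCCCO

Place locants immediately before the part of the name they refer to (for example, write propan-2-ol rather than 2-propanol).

6-ethyl-9-fluorononan-1-ol

The longest carbon chain that includes the –OH group has 9 carbons, so the parent hydride is nonane.
The principal characteristic group is an alcohol (–OH), named with the suffix -ol.
Number the chain so that numbering from this end puts the hydroxyl group at C-1 rather than C-9.
With this numbering: the hydroxyl at C-1; an ethyl group at C-6; a fluoro group at C-9.
Substituent prefixes are cited in alphabetical order (multiplying prefixes like di-/tri- are ignored for ordering).
Assembling the pieces gives 6-ethyl-9-fluorononan-1-ol.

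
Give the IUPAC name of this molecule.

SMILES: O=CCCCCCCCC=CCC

dodec-9-enal

The longest chain bearing the –CHO group and the multiple bond is 12 carbons long (dodecane).
The principal characteristic group is an aldehyde (terminal –CHO), named with the suffix -al.
The chain contains a C=C double bond, so the unsaturation ending is -ene.
Choose the numbering such that the aldehyde carbon is C-1 by definition.
With this numbering: the double bond between C-9 and C-10.
Putting it together: dodec-9-enal.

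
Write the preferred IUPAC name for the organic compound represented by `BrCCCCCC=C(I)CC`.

The longest chain bearing the multiple bond is 9 carbons long (nonane).
The chain contains a C=C double bond, so the unsaturation ending is -ene.
Number the chain so that numbering from this end puts the double bond at C-3 rather than C-6.
With this numbering: the double bond between C-3 and C-4; a bromo group at C-9; an iodo group at C-3.
The substituents are ordered alphabetically, ignoring any di-/tri- multipliers.
The name is 9-bromo-3-iodonon-3-ene.

9-bromo-3-iodonon-3-ene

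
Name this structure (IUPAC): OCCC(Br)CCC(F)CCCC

3-bromo-6-fluorodecan-1-ol

Counting along the main chain through the –OH group gives 10 carbons: the parent is decane.
The highest-priority functional group is an alcohol (–OH), so the name ends in -ol.
Number the chain so that numbering from this end puts the hydroxyl group at C-1 rather than C-10.
This places the hydroxyl at C-1; a bromo group at C-3; a fluoro group at C-6.
Prefixes are listed alphabetically: bromo, fluoro.
The name is 3-bromo-6-fluorodecan-1-ol.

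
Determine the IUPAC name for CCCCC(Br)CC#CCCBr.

1,6-dibromodec-3-yne

The longest chain bearing the multiple bond is 10 carbons long (decane).
There is one C≡C triple bond, indicated by the ending -yne.
Choose the numbering such that numbering from this end puts the triple bond at C-3 rather than C-7.
This places the triple bond between C-3 and C-4; bromo groups at C-1 and C-6.
Assembling the pieces gives 1,6-dibromodec-3-yne.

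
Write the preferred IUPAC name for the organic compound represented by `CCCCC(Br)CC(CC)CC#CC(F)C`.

Counting along the main chain through the multiple bond gives 12 carbons: the parent is dodecane.
A C≡C triple bond in the chain gives the infix -yne-.
The numbering direction is chosen so that numbering from this end puts the triple bond at C-3 rather than C-9.
With this numbering: the triple bond between C-3 and C-4; a bromo group at C-8; an ethyl group at C-6; a fluoro group at C-2.
Prefixes are listed alphabetically: bromo, ethyl, fluoro.
The name is 8-bromo-6-ethyl-2-fluorododec-3-yne.

8-bromo-6-ethyl-2-fluorododec-3-yne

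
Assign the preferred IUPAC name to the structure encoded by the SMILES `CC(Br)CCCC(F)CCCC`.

2-bromo-6-fluorodecane

The parent chain contains 10 carbons (decane).
Number the chain so that the substituent locant set {2,6} is lower than {5,9} at the first point of difference.
With this numbering: a bromo group at C-2; a fluoro group at C-6.
Substituent prefixes are cited in alphabetical order (multiplying prefixes like di-/tri- are ignored for ordering).
The name is 2-bromo-6-fluorodecane.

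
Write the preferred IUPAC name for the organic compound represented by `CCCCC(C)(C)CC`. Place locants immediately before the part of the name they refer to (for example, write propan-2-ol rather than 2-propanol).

The longest carbon chain is 7 atoms: the parent is heptane.
Choose the numbering such that the substituent locant set {3,3} is lower than {5,5} at the first point of difference.
That gives two methyl groups at C-3.
The name is 3,3-dimethylheptane.

3,3-dimethylheptane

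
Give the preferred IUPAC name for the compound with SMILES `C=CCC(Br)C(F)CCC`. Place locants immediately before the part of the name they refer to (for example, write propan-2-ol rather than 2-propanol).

4-bromo-5-fluorooct-1-ene

The longest carbon chain that includes the multiple bond has 8 carbons, so the parent hydride is octane.
A C=C double bond in the chain gives the infix -ene-.
The numbering direction is chosen so that numbering from this end puts the double bond at C-1 rather than C-7.
That gives the double bond between C-1 and C-2; a bromo group at C-4; a fluoro group at C-5.
The substituents are ordered alphabetically, ignoring any di-/tri- multipliers.
The name is 4-bromo-5-fluorooct-1-ene.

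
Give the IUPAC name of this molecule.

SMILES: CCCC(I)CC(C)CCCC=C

The longest chain bearing the multiple bond is 11 carbons long (undecane).
The chain contains a C=C double bond, so the unsaturation ending is -ene.
The numbering direction is chosen so that numbering from this end puts the double bond at C-1 rather than C-10.
That gives the double bond between C-1 and C-2; an iodo group at C-8; a methyl group at C-6.
The substituents are ordered alphabetically, ignoring any di-/tri- multipliers.
Assembling the pieces gives 8-iodo-6-methylundec-1-ene.

8-iodo-6-methylundec-1-ene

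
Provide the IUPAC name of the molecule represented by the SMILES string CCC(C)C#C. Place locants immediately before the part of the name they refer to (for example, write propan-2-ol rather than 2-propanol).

The longest chain bearing the multiple bond is 5 carbons long (pentane).
A C≡C triple bond in the chain gives the infix -yne-.
Number the chain so that numbering from this end puts the triple bond at C-1 rather than C-4.
That gives the triple bond between C-1 and C-2; a methyl group at C-3.
Putting it together: 3-methylpent-1-yne.

3-methylpent-1-yne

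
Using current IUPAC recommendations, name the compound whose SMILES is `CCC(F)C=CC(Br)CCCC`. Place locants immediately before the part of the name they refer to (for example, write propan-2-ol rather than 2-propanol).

6-bromo-3-fluorodec-4-ene

The longest carbon chain that includes the multiple bond has 10 carbons, so the parent hydride is decane.
The chain contains a C=C double bond, so the unsaturation ending is -ene.
The numbering direction is chosen so that numbering from this end puts the double bond at C-4 rather than C-6.
That gives the double bond between C-4 and C-5; a bromo group at C-6; a fluoro group at C-3.
Substituent prefixes are cited in alphabetical order (multiplying prefixes like di-/tri- are ignored for ordering).
Assembling the pieces gives 6-bromo-3-fluorodec-4-ene.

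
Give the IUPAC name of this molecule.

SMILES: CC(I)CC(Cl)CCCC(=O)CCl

Counting along the main chain through the carbonyl gives 9 carbons: the parent is nonane.
A ketone (C=O on an internal carbon) is the principal characteristic group, giving the suffix -one.
Number the chain so that numbering from this end puts the carbonyl group at C-2 rather than C-8.
With this numbering: the carbonyl at C-2; chloro groups at C-1 and C-6; an iodo group at C-8.
The substituents are ordered alphabetically, ignoring any di-/tri- multipliers.
Putting it together: 1,6-dichloro-8-iodononan-2-one.

1,6-dichloro-8-iodononan-2-one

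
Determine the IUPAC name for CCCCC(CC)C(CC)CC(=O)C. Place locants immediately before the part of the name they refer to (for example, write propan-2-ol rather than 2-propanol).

4,5-diethylnonan-2-one

The longest carbon chain that includes the carbonyl has 9 carbons, so the parent hydride is nonane.
The principal characteristic group is a ketone (C=O on an internal carbon), named with the suffix -one.
The numbering direction is chosen so that numbering from this end puts the carbonyl group at C-2 rather than C-8.
With this numbering: the carbonyl at C-2; ethyl groups at C-4 and C-5.
The name is 4,5-diethylnonan-2-one.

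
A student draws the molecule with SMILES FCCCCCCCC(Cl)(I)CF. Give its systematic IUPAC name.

The parent chain contains 9 carbons (nonane).
Choose the numbering such that the substituent locant set {1,2,2,9} is lower than {1,8,8,9} at the first point of difference.
This places a chloro group at C-2; fluoro groups at C-1 and C-9; an iodo group at C-2.
Substituent prefixes are cited in alphabetical order (multiplying prefixes like di-/tri- are ignored for ordering).
The name is 2-chloro-1,9-difluoro-2-iodononane.

2-chloro-1,9-difluoro-2-iodononane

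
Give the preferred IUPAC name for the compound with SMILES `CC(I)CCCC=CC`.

Counting along the main chain through the multiple bond gives 8 carbons: the parent is octane.
There is one C=C double bond, indicated by the ending -ene.
Choose the numbering such that numbering from this end puts the double bond at C-2 rather than C-6.
That gives the double bond between C-2 and C-3; an iodo group at C-7.
Putting it together: 7-iodooct-2-ene.

7-iodooct-2-ene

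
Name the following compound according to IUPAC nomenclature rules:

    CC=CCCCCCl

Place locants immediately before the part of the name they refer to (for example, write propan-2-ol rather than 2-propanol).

7-chlorohept-2-ene

The longest carbon chain that includes the multiple bond has 7 carbons, so the parent hydride is heptane.
There is one C=C double bond, indicated by the ending -ene.
Choose the numbering such that numbering from this end puts the double bond at C-2 rather than C-5.
With this numbering: the double bond between C-2 and C-3; a chloro group at C-7.
Putting it together: 7-chlorohept-2-ene.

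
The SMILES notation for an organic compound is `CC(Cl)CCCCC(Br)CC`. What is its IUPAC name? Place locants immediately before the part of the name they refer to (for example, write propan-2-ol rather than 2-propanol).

The longest continuous carbon chain has 9 atoms, so the parent hydride is nonane.
The numbering direction is chosen so that the substituent locant set {2,7} is lower than {3,8} at the first point of difference.
That gives a bromo group at C-7; a chloro group at C-2.
Substituent prefixes are cited in alphabetical order (multiplying prefixes like di-/tri- are ignored for ordering).
Putting it together: 7-bromo-2-chlorononane.

7-bromo-2-chlorononane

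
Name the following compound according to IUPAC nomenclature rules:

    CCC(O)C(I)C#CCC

Counting along the main chain through the –OH group and the multiple bond gives 8 carbons: the parent is octane.
The principal characteristic group is an alcohol (–OH), named with the suffix -ol.
The chain contains a C≡C triple bond, so the unsaturation ending is -yne.
Number the chain so that numbering from this end puts the hydroxyl group at C-3 rather than C-6.
That gives the hydroxyl at C-3; the triple bond between C-5 and C-6; an iodo group at C-4.
Assembling the pieces gives 4-iodooct-5-yn-3-ol.

4-iodooct-5-yn-3-ol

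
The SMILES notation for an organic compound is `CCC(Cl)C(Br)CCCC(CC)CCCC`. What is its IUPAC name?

4-bromo-3-chloro-8-ethyldodecane

The longest carbon chain is 12 atoms: the parent is dodecane.
The numbering direction is chosen so that the substituent locant set {3,4,8} is lower than {5,9,10} at the first point of difference.
With this numbering: a bromo group at C-4; a chloro group at C-3; an ethyl group at C-8.
Substituent prefixes are cited in alphabetical order (multiplying prefixes like di-/tri- are ignored for ordering).
Putting it together: 4-bromo-3-chloro-8-ethyldodecane.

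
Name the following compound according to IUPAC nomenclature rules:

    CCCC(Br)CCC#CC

6-bromonon-2-yne

The longest chain bearing the multiple bond is 9 carbons long (nonane).
The chain contains a C≡C triple bond, so the unsaturation ending is -yne.
The numbering direction is chosen so that numbering from this end puts the triple bond at C-2 rather than C-7.
With this numbering: the triple bond between C-2 and C-3; a bromo group at C-6.
Assembling the pieces gives 6-bromonon-2-yne.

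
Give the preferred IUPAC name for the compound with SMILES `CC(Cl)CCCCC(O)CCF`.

8-chloro-1-fluorononan-3-ol

The longest carbon chain that includes the –OH group has 9 carbons, so the parent hydride is nonane.
The principal characteristic group is an alcohol (–OH), named with the suffix -ol.
The numbering direction is chosen so that numbering from this end puts the hydroxyl group at C-3 rather than C-7.
With this numbering: the hydroxyl at C-3; a chloro group at C-8; a fluoro group at C-1.
Prefixes are listed alphabetically: chloro, fluoro.
Putting it together: 8-chloro-1-fluorononan-3-ol.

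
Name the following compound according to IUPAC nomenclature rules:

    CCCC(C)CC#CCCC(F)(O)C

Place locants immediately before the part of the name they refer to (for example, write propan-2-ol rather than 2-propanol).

2-fluoro-8-methylundec-5-yn-2-ol

Counting along the main chain through the –OH group and the multiple bond gives 11 carbons: the parent is undecane.
The highest-priority functional group is an alcohol (–OH), so the name ends in -ol.
There is one C≡C triple bond, indicated by the ending -yne.
Number the chain so that numbering from this end puts the hydroxyl group at C-2 rather than C-10.
This places the hydroxyl at C-2; the triple bond between C-5 and C-6; a fluoro group at C-2; a methyl group at C-8.
Prefixes are listed alphabetically: fluoro, methyl.
Assembling the pieces gives 2-fluoro-8-methylundec-5-yn-2-ol.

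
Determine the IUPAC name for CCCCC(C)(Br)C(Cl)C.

The longest carbon chain is 7 atoms: the parent is heptane.
Choose the numbering such that the substituent locant set {2,3,3} is lower than {5,5,6} at the first point of difference.
This places a bromo group at C-3; a chloro group at C-2; a methyl group at C-3.
The substituents are ordered alphabetically, ignoring any di-/tri- multipliers.
Putting it together: 3-bromo-2-chloro-3-methylheptane.

3-bromo-2-chloro-3-methylheptane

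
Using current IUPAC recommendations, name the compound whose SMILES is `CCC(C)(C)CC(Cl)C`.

The parent chain contains 6 carbons (hexane).
Choose the numbering such that the substituent locant set {2,4,4} is lower than {3,3,5} at the first point of difference.
With this numbering: a chloro group at C-2; two methyl groups at C-4.
Substituent prefixes are cited in alphabetical order (multiplying prefixes like di-/tri- are ignored for ordering).
Assembling the pieces gives 2-chloro-4,4-dimethylhexane.

2-chloro-4,4-dimethylhexane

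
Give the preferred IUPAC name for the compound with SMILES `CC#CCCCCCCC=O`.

Counting along the main chain through the –CHO group and the multiple bond gives 10 carbons: the parent is decane.
An aldehyde (terminal –CHO) is the principal characteristic group, giving the suffix -al.
There is one C≡C triple bond, indicated by the ending -yne.
The numbering direction is chosen so that the aldehyde carbon is C-1 by definition.
That gives the triple bond between C-8 and C-9.
Putting it together: dec-8-ynal.

dec-8-ynal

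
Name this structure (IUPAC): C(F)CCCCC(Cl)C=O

The longest carbon chain that includes the –CHO group has 7 carbons, so the parent hydride is heptane.
The highest-priority functional group is an aldehyde (terminal –CHO), so the name ends in -al.
Number the chain so that the aldehyde carbon is C-1 by definition.
With this numbering: a chloro group at C-2; a fluoro group at C-7.
Substituent prefixes are cited in alphabetical order (multiplying prefixes like di-/tri- are ignored for ordering).
Putting it together: 2-chloro-7-fluoroheptanal.

2-chloro-7-fluoroheptanal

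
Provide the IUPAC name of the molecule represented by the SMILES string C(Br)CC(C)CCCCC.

The parent chain contains 8 carbons (octane).
Number the chain so that the substituent locant set {1,3} is lower than {6,8} at the first point of difference.
With this numbering: a bromo group at C-1; a methyl group at C-3.
Prefixes are listed alphabetically: bromo, methyl.
Assembling the pieces gives 1-bromo-3-methyloctane.

1-bromo-3-methyloctane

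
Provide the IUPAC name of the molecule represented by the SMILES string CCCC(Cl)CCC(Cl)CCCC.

4,7-dichloroundecane

The longest carbon chain is 11 atoms: the parent is undecane.
Choose the numbering such that the substituent locant set {4,7} is lower than {5,8} at the first point of difference.
That gives chloro groups at C-4 and C-7.
Putting it together: 4,7-dichloroundecane.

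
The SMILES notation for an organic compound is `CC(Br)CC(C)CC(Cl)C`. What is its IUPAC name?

2-bromo-6-chloro-4-methylheptane

The parent chain contains 7 carbons (heptane).
The numbering direction is chosen so that the locant sets are identical either way, so the alphabetically earlier bromo substituent takes the lower locant (2 rather than 6).
With this numbering: a bromo group at C-2; a chloro group at C-6; a methyl group at C-4.
Prefixes are listed alphabetically: bromo, chloro, methyl.
The name is 2-bromo-6-chloro-4-methylheptane.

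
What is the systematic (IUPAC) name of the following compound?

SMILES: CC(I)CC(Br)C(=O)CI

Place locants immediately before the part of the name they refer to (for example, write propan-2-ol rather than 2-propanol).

The longest carbon chain that includes the carbonyl has 6 carbons, so the parent hydride is hexane.
The principal characteristic group is a ketone (C=O on an internal carbon), named with the suffix -one.
Choose the numbering such that numbering from this end puts the carbonyl group at C-2 rather than C-5.
With this numbering: the carbonyl at C-2; a bromo group at C-3; iodo groups at C-1 and C-5.
The substituents are ordered alphabetically, ignoring any di-/tri- multipliers.
Assembling the pieces gives 3-bromo-1,5-diiodohexan-2-one.

3-bromo-1,5-diiodohexan-2-one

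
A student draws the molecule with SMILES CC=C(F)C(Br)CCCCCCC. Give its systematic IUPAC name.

Counting along the main chain through the multiple bond gives 11 carbons: the parent is undecane.
There is one C=C double bond, indicated by the ending -ene.
The numbering direction is chosen so that numbering from this end puts the double bond at C-2 rather than C-9.
This places the double bond between C-2 and C-3; a bromo group at C-4; a fluoro group at C-3.
Prefixes are listed alphabetically: bromo, fluoro.
The name is 4-bromo-3-fluoroundec-2-ene.

4-bromo-3-fluoroundec-2-ene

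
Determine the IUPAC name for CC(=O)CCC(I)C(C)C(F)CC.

7-fluoro-5-iodo-6-methylnonan-2-one

The longest carbon chain that includes the carbonyl has 9 carbons, so the parent hydride is nonane.
The principal characteristic group is a ketone (C=O on an internal carbon), named with the suffix -one.
The numbering direction is chosen so that numbering from this end puts the carbonyl group at C-2 rather than C-8.
That gives the carbonyl at C-2; a fluoro group at C-7; an iodo group at C-5; a methyl group at C-6.
The substituents are ordered alphabetically, ignoring any di-/tri- multipliers.
Putting it together: 7-fluoro-5-iodo-6-methylnonan-2-one.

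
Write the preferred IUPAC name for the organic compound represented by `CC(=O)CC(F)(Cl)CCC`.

4-chloro-4-fluoroheptan-2-one

The longest chain bearing the carbonyl is 7 carbons long (heptane).
The highest-priority functional group is a ketone (C=O on an internal carbon), so the name ends in -one.
Choose the numbering such that numbering from this end puts the carbonyl group at C-2 rather than C-6.
This places the carbonyl at C-2; a chloro group at C-4; a fluoro group at C-4.
Prefixes are listed alphabetically: chloro, fluoro.
The name is 4-chloro-4-fluoroheptan-2-one.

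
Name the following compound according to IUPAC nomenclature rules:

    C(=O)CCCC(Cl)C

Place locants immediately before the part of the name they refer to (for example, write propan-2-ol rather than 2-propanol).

Counting along the main chain through the –CHO group gives 6 carbons: the parent is hexane.
The principal characteristic group is an aldehyde (terminal –CHO), named with the suffix -al.
Number the chain so that the aldehyde carbon is C-1 by definition.
With this numbering: a chloro group at C-5.
The name is 5-chlorohexanal.

5-chlorohexanal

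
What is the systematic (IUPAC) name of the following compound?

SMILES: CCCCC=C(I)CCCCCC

The longest chain bearing the multiple bond is 12 carbons long (dodecane).
There is one C=C double bond, indicated by the ending -ene.
Number the chain so that numbering from this end puts the double bond at C-5 rather than C-7.
With this numbering: the double bond between C-5 and C-6; an iodo group at C-6.
Putting it together: 6-iodododec-5-ene.

6-iodododec-5-ene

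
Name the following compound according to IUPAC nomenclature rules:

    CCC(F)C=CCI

4-fluoro-1-iodohex-2-ene

The longest carbon chain that includes the multiple bond has 6 carbons, so the parent hydride is hexane.
A C=C double bond in the chain gives the infix -ene-.
Number the chain so that numbering from this end puts the double bond at C-2 rather than C-4.
That gives the double bond between C-2 and C-3; a fluoro group at C-4; an iodo group at C-1.
Substituent prefixes are cited in alphabetical order (multiplying prefixes like di-/tri- are ignored for ordering).
Assembling the pieces gives 4-fluoro-1-iodohex-2-ene.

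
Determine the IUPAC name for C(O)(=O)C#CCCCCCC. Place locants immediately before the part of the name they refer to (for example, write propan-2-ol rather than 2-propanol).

The longest chain bearing the –COOH group and the multiple bond is 9 carbons long (nonane).
The principal characteristic group is a carboxylic acid (terminal –COOH), named with the suffix -oic acid.
The chain contains a C≡C triple bond, so the unsaturation ending is -yne.
Choose the numbering such that the carboxylic acid carbon is C-1 by definition.
With this numbering: the triple bond between C-2 and C-3.
Putting it together: non-2-ynoic acid.

non-2-ynoic acid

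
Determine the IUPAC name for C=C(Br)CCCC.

The longest carbon chain that includes the multiple bond has 6 carbons, so the parent hydride is hexane.
The chain contains a C=C double bond, so the unsaturation ending is -ene.
The numbering direction is chosen so that numbering from this end puts the double bond at C-1 rather than C-5.
That gives the double bond between C-1 and C-2; a bromo group at C-2.
The name is 2-bromohex-1-ene.

2-bromohex-1-ene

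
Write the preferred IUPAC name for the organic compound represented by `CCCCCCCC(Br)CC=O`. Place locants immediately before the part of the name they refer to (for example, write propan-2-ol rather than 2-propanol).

3-bromodecanal

Counting along the main chain through the –CHO group gives 10 carbons: the parent is decane.
An aldehyde (terminal –CHO) is the principal characteristic group, giving the suffix -al.
Number the chain so that the aldehyde carbon is C-1 by definition.
This places a bromo group at C-3.
The name is 3-bromodecanal.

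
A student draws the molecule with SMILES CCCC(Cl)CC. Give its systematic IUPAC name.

3-chlorohexane

The parent chain contains 6 carbons (hexane).
Choose the numbering such that the substituent locant set {3} is lower than {4} at the first point of difference.
That gives a chloro group at C-3.
The name is 3-chlorohexane.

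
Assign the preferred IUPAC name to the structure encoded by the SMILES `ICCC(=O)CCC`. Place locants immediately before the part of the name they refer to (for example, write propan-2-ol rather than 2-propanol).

1-iodohexan-3-one

Counting along the main chain through the carbonyl gives 6 carbons: the parent is hexane.
A ketone (C=O on an internal carbon) is the principal characteristic group, giving the suffix -one.
Choose the numbering such that numbering from this end puts the carbonyl group at C-3 rather than C-4.
With this numbering: the carbonyl at C-3; an iodo group at C-1.
Putting it together: 1-iodohexan-3-one.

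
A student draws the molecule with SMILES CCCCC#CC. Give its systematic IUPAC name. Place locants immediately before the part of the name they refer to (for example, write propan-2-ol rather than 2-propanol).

hept-2-yne

Counting along the main chain through the multiple bond gives 7 carbons: the parent is heptane.
The chain contains a C≡C triple bond, so the unsaturation ending is -yne.
The numbering direction is chosen so that numbering from this end puts the triple bond at C-2 rather than C-5.
With this numbering: the triple bond between C-2 and C-3.
Putting it together: hept-2-yne.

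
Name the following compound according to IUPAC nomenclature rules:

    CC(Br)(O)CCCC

The longest chain bearing the –OH group is 6 carbons long (hexane).
An alcohol (–OH) is the principal characteristic group, giving the suffix -ol.
The numbering direction is chosen so that numbering from this end puts the hydroxyl group at C-2 rather than C-5.
That gives the hydroxyl at C-2; a bromo group at C-2.
Putting it together: 2-bromohexan-2-ol.

2-bromohexan-2-ol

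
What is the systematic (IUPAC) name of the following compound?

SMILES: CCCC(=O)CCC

Counting along the main chain through the carbonyl gives 7 carbons: the parent is heptane.
A ketone (C=O on an internal carbon) is the principal characteristic group, giving the suffix -one.
The molecule is symmetric, so either numbering direction gives the same locants.
This places the carbonyl at C-4.
Putting it together: heptan-4-one.

heptan-4-one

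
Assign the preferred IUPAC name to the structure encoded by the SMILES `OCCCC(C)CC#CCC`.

4-methylnon-6-yn-1-ol

The longest carbon chain that includes the –OH group and the multiple bond has 9 carbons, so the parent hydride is nonane.
An alcohol (–OH) is the principal characteristic group, giving the suffix -ol.
The chain contains a C≡C triple bond, so the unsaturation ending is -yne.
Number the chain so that numbering from this end puts the hydroxyl group at C-1 rather than C-9.
With this numbering: the hydroxyl at C-1; the triple bond between C-6 and C-7; a methyl group at C-4.
The name is 4-methylnon-6-yn-1-ol.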